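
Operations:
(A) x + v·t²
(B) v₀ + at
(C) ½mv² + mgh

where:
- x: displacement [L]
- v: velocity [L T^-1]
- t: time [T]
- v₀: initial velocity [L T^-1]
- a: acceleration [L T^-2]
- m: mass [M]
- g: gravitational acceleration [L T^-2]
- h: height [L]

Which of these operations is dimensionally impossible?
(A) x + v·t²

(A) x + v·t²: x [L] and v·t² [L T] — different dimensions cannot be added/subtracted ✗
(B) v₀ + at: v₀ [L T^-1] and at [L T^-1] — same dimensions ✓
(C) ½mv² + mgh: ½mv² [L^2 M T^-2] and mgh [L^2 M T^-2] — same dimensions ✓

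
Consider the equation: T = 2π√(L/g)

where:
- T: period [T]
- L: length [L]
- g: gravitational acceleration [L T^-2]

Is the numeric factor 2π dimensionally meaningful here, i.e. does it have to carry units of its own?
No

T has dimensions [T] and √(L/g) already has dimensions [T], so the equation balances without 2π contributing any dimensions. 2π is a pure (dimensionless) number; changing or removing it would not affect dimensional consistency.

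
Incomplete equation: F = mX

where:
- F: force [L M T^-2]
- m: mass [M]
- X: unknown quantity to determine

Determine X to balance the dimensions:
X = a (acceleration), dimensions [L T^-2]

F has dimensions [L M T^-2]; the rest of the RHS (m) has dimensions [M].
So X must have dimensions [L T^-2] — X = a (acceleration).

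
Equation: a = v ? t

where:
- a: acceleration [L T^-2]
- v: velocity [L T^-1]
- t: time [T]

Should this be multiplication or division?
division (÷): a = v ÷ t

a [L T^-2]; v [L T^-1]; t [T].
v × t → [L] ✗
v ÷ t → [L T^-2] ✓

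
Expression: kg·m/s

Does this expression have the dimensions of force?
No

The expression kg·m/s has dimensions [L M T^-1], but force has dimensions [L M T^-2].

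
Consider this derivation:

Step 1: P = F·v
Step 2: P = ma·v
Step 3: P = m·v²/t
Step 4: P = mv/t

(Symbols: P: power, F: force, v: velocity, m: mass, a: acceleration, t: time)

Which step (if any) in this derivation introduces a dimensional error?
Step 4

Step 1: P = F·v → LHS [L^2 M T^-3], RHS [L^2 M T^-3] ✓
Step 2: P = ma·v → LHS [L^2 M T^-3], RHS [L^2 M T^-3] ✓
Step 3: P = m·v²/t → LHS [L^2 M T^-3], RHS [L^2 M T^-3] ✓
Step 4: P = mv/t → LHS [L^2 M T^-3], RHS [L M T^-2] ✗

The first dimensional inconsistency appears in step 4: P = mv/t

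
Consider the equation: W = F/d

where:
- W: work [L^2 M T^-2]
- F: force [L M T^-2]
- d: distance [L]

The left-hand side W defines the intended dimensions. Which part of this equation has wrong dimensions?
The right-hand side term F/d

W has dimensions [L^2 M T^-2], but F/d has dimensions [M T^-2], so the term F/d is dimensionally wrong for W.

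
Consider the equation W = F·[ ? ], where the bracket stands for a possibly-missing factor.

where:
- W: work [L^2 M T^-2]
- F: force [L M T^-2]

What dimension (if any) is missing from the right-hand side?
[L] — length (e.g. a distance d)

W has dimensions [L^2 M T^-2]; F has dimensions [L M T^-2].
The bracketed factor must supply [L^2 M T^-2] / [L M T^-2] = [L].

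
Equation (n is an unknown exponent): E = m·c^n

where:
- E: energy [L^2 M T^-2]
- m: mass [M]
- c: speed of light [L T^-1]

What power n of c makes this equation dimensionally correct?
n = 2

E has dimensions [L^2 M T^-2]; c has dimensions [L T^-1].
The rest of the RHS has dimensions [M], so c^n must supply [L^2 T^-2].
With n = 2: m·c^2 has dimensions [L^2 M T^-2], matching the LHS ✓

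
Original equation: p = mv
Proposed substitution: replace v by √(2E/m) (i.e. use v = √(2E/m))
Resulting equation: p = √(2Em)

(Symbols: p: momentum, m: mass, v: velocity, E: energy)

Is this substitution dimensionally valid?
Yes

[v] = [L T^-1] and [√(2E/m)] = [L T^-1]. These match, so the substitution replaces a quantity by one of the same dimensions and the result p = √(2Em) has LHS [L M T^-1] vs RHS [L M T^-1] — still consistent.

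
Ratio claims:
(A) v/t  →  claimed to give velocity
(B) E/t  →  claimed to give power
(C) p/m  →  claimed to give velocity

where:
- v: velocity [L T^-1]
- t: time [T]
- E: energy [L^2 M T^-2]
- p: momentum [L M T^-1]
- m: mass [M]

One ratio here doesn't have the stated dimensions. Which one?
(A) v/t does not give velocity

(A) v/t: [L T^-2] ≠ velocity [L T^-1] ✗
(B) E/t: [L^2 M T^-3] = power [L^2 M T^-3] ✓
(C) p/m: [L T^-1] = velocity [L T^-1] ✓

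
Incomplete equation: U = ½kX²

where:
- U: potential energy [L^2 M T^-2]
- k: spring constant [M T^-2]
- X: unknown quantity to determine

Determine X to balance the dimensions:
X = x (displacement), dimensions [L]

U has dimensions [L^2 M T^-2]; the rest of the RHS (½k) has dimensions [M T^-2].
So X² must have dimensions [L^2], i.e. X has dimensions [L] — X = x (displacement).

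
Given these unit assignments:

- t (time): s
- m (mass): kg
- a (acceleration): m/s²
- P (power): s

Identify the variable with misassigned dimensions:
P

The variable P (power) should have units W, not s.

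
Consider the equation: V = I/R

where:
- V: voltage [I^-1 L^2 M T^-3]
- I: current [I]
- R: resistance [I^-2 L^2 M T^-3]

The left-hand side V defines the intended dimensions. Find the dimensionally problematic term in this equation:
The right-hand side term I/R

V has dimensions [I^-1 L^2 M T^-3], but I/R has dimensions [I^3 L^-2 M^-1 T^3], so the term I/R is dimensionally wrong for V.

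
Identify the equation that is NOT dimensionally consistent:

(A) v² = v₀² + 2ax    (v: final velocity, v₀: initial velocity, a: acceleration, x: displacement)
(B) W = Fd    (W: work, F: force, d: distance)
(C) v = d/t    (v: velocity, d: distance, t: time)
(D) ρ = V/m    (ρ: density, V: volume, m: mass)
(D) ρ = V/m

The equation (D) ρ = V/m is dimensionally incorrect.

LHS (ρ): [L^-3 M]
RHS (V/m): [L^3 M^-1] ✗

The dimensions do not match. The other three equations balance.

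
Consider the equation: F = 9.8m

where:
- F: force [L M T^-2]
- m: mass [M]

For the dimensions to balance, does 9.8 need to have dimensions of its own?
Yes

F has dimensions [L M T^-2], while m alone has dimensions [M]. For the equation to balance, the factor 9.8 must carry dimensions [L T^-2] — it is a dimensional constant (a numerical value of a physical quantity with its units suppressed), not a pure number.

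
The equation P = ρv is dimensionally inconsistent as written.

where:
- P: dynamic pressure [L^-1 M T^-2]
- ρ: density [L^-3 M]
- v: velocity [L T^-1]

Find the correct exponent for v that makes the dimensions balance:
The exponent of v should be 2: P = ρv^2

The LHS P has dimensions [L^-1 M T^-2]; v has dimensions [L T^-1].
As written, the RHS ρv (exponent 1 on v) has dimensions [L^-2 M T^-1], which does not match.
With exponent 2, the RHS ρv^2 has dimensions [L^-1 M T^-2], matching the LHS.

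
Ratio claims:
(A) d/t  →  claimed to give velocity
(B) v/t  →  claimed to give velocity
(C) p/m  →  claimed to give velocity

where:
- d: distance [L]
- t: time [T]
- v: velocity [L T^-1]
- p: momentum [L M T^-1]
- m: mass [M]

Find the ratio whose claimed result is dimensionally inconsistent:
(B) v/t does not give velocity

(A) d/t: [L T^-1] = velocity [L T^-1] ✓
(B) v/t: [L T^-2] ≠ velocity [L T^-1] ✗
(C) p/m: [L T^-1] = velocity [L T^-1] ✓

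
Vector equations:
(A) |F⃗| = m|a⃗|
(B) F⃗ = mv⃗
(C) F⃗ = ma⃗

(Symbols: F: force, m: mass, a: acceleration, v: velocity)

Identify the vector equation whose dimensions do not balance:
(B) F⃗ = mv⃗

(A) |F⃗| = m|a⃗|: LHS [L M T^-2], RHS [L M T^-2] ✓ — magnitudes of vectors are scalars
(B) F⃗ = mv⃗: LHS [L M T^-2], RHS [L M T^-1] ✗ — mass times velocity is momentum, not force; should be ma⃗
(C) F⃗ = ma⃗: LHS [L M T^-2], RHS [L M T^-2] ✓ — Force and acceleration are vectors, mass is a scalar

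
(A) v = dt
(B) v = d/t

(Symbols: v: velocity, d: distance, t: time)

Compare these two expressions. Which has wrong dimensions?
(A)

(A) v = dt: LHS [L T^-1], RHS [L T] ✗
(B) v = d/t: LHS [L T^-1], RHS [L T^-1] ✓

Expression (A) v = dt is dimensionally incorrect.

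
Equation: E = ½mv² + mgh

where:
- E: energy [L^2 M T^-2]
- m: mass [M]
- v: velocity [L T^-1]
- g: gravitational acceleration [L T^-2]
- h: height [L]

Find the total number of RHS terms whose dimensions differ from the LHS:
0

LHS E: [L^2 M T^-2]
- ½mv²: [L^2 M T^-2] ✓
- mgh: [L^2 M T^-2] ✓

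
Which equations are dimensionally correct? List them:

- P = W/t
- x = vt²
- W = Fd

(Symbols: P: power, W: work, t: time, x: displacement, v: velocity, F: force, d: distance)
Dimensionally correct: P = W/t, W = Fd
Dimensionally incorrect: x = vt²
Ordered (correct first, then incorrect): P = W/t, W = Fd, x = vt²

- P = W/t: LHS [L^2 M T^-3], RHS [L^2 M T^-3] → correct ✓
- x = vt²: LHS [L], RHS [L T] → incorrect ✗
- W = Fd: LHS [L^2 M T^-2], RHS [L^2 M T^-2] → correct ✓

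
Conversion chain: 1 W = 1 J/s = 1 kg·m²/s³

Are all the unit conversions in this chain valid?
The chain is correct (no errors).

Correct: Watt is Joule per second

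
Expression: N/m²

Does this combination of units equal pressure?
Yes

The expression N/m² has dimensions [L^-1 M T^-2], which is exactly pressure [L^-1 M T^-2].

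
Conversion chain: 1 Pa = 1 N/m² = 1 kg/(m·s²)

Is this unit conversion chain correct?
The chain is correct (no errors).

Correct: Pascal is Newton per square meter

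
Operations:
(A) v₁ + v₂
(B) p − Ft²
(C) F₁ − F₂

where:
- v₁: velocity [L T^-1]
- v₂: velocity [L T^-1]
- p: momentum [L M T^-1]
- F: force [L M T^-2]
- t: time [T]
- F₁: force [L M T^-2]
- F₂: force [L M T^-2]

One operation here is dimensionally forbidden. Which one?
(B) p − Ft²

(A) v₁ + v₂: v₁ [L T^-1] and v₂ [L T^-1] — same dimensions ✓
(B) p − Ft²: p [L M T^-1] and Ft² [L M] — different dimensions cannot be added/subtracted ✗
(C) F₁ − F₂: F₁ [L M T^-2] and F₂ [L M T^-2] — same dimensions ✓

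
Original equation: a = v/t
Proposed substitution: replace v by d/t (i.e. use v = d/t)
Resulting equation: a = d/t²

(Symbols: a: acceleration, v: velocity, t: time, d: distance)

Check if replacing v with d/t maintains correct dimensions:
Yes

[v] = [L T^-1] and [d/t] = [L T^-1]. These match, so the substitution replaces a quantity by one of the same dimensions and the result a = d/t² has LHS [L T^-2] vs RHS [L T^-2] — still consistent.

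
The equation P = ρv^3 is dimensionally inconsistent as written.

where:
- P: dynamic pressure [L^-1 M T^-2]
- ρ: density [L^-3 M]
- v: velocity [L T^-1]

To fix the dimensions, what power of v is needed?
The exponent of v should be 2: P = ρv^2

The LHS P has dimensions [L^-1 M T^-2]; v has dimensions [L T^-1].
As written, the RHS ρv^3 (exponent 3 on v) has dimensions [M T^-3], which does not match.
With exponent 2, the RHS ρv^2 has dimensions [L^-1 M T^-2], matching the LHS.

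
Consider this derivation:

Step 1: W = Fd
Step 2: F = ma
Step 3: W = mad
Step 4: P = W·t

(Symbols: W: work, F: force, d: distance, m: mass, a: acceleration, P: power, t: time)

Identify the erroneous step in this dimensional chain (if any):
Step 4

Step 1: W = Fd → LHS [L^2 M T^-2], RHS [L^2 M T^-2] ✓
Step 2: F = ma → LHS [L M T^-2], RHS [L M T^-2] ✓
Step 3: W = mad → LHS [L^2 M T^-2], RHS [L^2 M T^-2] ✓
Step 4: P = W·t → LHS [L^2 M T^-3], RHS [L^2 M T^-1] ✗

The first dimensional inconsistency appears in step 4: P = W·t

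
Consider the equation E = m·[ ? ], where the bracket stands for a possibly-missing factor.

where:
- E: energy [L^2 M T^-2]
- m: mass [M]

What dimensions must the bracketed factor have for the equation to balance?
[L^2 T^-2] — velocity squared (e.g. v²)

E has dimensions [L^2 M T^-2]; m has dimensions [M].
The bracketed factor must supply [L^2 M T^-2] / [M] = [L^2 T^-2].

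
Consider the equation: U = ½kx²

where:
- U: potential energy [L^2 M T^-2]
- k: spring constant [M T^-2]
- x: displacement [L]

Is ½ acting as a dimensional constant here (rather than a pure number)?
No

U has dimensions [L^2 M T^-2] and kx² already has dimensions [L^2 M T^-2], so the equation balances without ½ contributing any dimensions. ½ is a pure (dimensionless) number; changing or removing it would not affect dimensional consistency.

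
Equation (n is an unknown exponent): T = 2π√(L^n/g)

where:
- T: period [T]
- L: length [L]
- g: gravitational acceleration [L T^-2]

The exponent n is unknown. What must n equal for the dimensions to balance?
n = 1

T has dimensions [T]; L has dimensions [L].
With n = 1: 2π√(L^1/g) has dimensions [T], matching the LHS ✓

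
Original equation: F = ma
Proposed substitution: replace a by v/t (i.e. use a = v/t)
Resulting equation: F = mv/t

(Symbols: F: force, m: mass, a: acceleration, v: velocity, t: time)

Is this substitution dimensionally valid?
Yes

[a] = [L T^-2] and [v/t] = [L T^-2]. These match, so the substitution replaces a quantity by one of the same dimensions and the result F = mv/t has LHS [L M T^-2] vs RHS [L M T^-2] — still consistent.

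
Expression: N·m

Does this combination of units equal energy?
Yes

The expression N·m has dimensions [L^2 M T^-2], which is exactly energy [L^2 M T^-2].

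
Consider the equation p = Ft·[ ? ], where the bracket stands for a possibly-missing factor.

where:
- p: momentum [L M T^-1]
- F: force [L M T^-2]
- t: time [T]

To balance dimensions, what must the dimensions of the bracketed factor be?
Nothing is missing — the bracketed factor must be dimensionless.

p has dimensions [L M T^-1] and Ft already has dimensions [L M T^-1], so p = Ft is dimensionally complete.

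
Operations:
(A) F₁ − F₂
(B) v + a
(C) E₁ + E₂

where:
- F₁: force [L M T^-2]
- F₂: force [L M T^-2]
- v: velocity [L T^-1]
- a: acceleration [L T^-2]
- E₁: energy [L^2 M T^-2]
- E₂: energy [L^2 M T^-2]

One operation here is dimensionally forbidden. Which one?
(B) v + a

(A) F₁ − F₂: F₁ [L M T^-2] and F₂ [L M T^-2] — same dimensions ✓
(B) v + a: v [L T^-1] and a [L T^-2] — different dimensions cannot be added/subtracted ✗
(C) E₁ + E₂: E₁ [L^2 M T^-2] and E₂ [L^2 M T^-2] — same dimensions ✓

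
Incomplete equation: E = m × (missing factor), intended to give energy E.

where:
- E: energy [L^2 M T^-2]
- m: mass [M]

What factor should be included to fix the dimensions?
v² (velocity squared), dimensions [L^2 T^-2]

E has dimensions [L^2 M T^-2] and m has dimensions [M].
The missing factor must have dimensions [L^2 M T^-2] / [M] = [L^2 T^-2], i.e. velocity squared (v²).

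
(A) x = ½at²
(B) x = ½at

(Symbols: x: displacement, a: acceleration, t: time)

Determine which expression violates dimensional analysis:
(B)

(A) x = ½at²: LHS [L], RHS [L] ✓
(B) x = ½at: LHS [L], RHS [L T^-1] ✗

Expression (B) x = ½at is dimensionally incorrect.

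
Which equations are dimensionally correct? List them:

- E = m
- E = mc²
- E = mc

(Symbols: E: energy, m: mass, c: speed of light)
Dimensionally correct: E = mc²
Dimensionally incorrect: E = m, E = mc
Ordered (correct first, then incorrect): E = mc², E = m, E = mc

- E = m: LHS [L^2 M T^-2], RHS [M] → incorrect ✗
- E = mc²: LHS [L^2 M T^-2], RHS [L^2 M T^-2] → correct ✓
- E = mc: LHS [L^2 M T^-2], RHS [L M T^-1] → incorrect ✗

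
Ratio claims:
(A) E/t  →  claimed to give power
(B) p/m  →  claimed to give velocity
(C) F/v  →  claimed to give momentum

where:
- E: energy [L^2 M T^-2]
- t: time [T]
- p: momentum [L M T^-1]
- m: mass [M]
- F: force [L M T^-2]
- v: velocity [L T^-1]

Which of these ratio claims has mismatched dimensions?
(C) F/v does not give momentum

(A) E/t: [L^2 M T^-3] = power [L^2 M T^-3] ✓
(B) p/m: [L T^-1] = velocity [L T^-1] ✓
(C) F/v: [M T^-1] ≠ momentum [L M T^-1] ✗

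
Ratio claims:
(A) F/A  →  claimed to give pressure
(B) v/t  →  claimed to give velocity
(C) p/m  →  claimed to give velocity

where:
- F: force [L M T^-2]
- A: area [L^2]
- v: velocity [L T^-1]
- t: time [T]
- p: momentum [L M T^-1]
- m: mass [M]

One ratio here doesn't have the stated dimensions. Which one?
(B) v/t does not give velocity

(A) F/A: [L^-1 M T^-2] = pressure [L^-1 M T^-2] ✓
(B) v/t: [L T^-2] ≠ velocity [L T^-1] ✗
(C) p/m: [L T^-1] = velocity [L T^-1] ✓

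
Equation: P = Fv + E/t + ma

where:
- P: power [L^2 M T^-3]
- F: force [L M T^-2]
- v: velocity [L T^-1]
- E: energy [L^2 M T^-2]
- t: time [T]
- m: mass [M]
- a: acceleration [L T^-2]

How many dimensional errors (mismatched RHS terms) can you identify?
1

LHS P: [L^2 M T^-3]
- Fv: [L^2 M T^-3] ✓
- E/t: [L^2 M T^-3] ✓
- ma: [L M T^-2] ✗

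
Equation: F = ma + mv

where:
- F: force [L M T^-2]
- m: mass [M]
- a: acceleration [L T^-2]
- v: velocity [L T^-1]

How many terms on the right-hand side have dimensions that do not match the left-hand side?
1

LHS F: [L M T^-2]
- ma: [L M T^-2] ✓
- mv: [L M T^-1] ✗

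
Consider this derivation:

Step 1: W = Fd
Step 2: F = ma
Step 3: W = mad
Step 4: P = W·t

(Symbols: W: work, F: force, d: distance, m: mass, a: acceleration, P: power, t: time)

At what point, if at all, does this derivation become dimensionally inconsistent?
Step 4

Step 1: W = Fd → LHS [L^2 M T^-2], RHS [L^2 M T^-2] ✓
Step 2: F = ma → LHS [L M T^-2], RHS [L M T^-2] ✓
Step 3: W = mad → LHS [L^2 M T^-2], RHS [L^2 M T^-2] ✓
Step 4: P = W·t → LHS [L^2 M T^-3], RHS [L^2 M T^-1] ✗

The first dimensional inconsistency appears in step 4: P = W·t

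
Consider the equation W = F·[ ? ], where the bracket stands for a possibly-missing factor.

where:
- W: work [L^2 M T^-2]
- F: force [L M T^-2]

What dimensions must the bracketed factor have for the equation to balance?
[L] — length (e.g. a distance d)

W has dimensions [L^2 M T^-2]; F has dimensions [L M T^-2].
The bracketed factor must supply [L^2 M T^-2] / [L M T^-2] = [L].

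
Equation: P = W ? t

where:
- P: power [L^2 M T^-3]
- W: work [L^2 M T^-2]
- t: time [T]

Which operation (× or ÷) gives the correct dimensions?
division (÷): P = W ÷ t

P [L^2 M T^-3]; W [L^2 M T^-2]; t [T].
W × t → [L^2 M T^-1] ✗
W ÷ t → [L^2 M T^-3] ✓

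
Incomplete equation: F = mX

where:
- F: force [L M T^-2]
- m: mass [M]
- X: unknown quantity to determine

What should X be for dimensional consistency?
X = a (acceleration), dimensions [L T^-2]

F has dimensions [L M T^-2]; the rest of the RHS (m) has dimensions [M].
So X must have dimensions [L T^-2] — X = a (acceleration).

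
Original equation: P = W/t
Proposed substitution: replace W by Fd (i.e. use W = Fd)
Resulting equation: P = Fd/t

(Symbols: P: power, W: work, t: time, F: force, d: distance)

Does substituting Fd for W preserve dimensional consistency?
Yes

[W] = [L^2 M T^-2] and [Fd] = [L^2 M T^-2]. These match, so the substitution replaces a quantity by one of the same dimensions and the result P = Fd/t has LHS [L^2 M T^-3] vs RHS [L^2 M T^-3] — still consistent.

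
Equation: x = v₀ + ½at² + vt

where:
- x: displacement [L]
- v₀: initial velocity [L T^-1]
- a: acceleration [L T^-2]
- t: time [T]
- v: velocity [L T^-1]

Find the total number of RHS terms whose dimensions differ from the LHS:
1

LHS x: [L]
- v₀: [L T^-1] ✗
- ½at²: [L] ✓
- vt: [L] ✓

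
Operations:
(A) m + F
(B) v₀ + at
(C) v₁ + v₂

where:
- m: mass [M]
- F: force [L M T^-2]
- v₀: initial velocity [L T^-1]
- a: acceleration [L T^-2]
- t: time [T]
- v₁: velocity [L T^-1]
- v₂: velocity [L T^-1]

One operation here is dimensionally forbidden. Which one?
(A) m + F

(A) m + F: m [M] and F [L M T^-2] — different dimensions cannot be added/subtracted ✗
(B) v₀ + at: v₀ [L T^-1] and at [L T^-1] — same dimensions ✓
(C) v₁ + v₂: v₁ [L T^-1] and v₂ [L T^-1] — same dimensions ✓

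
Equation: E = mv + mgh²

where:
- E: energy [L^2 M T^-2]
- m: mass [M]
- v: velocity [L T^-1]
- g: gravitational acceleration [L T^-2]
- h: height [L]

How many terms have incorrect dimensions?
2

LHS E: [L^2 M T^-2]
- mv: [L M T^-1] ✗
- mgh²: [L^3 M T^-2] ✗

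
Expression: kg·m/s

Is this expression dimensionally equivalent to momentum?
Yes

The expression kg·m/s has dimensions [L M T^-1], which is exactly momentum [L M T^-1].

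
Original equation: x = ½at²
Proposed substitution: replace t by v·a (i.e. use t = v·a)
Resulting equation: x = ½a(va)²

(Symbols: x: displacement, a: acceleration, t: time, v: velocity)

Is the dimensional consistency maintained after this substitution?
No

[t] = [T] and [v·a] = [L^2 T^-3]. These differ, so the substitution replaces a quantity by one of different dimensions and the result x = ½a(va)² has LHS [L] vs RHS [L^5 T^-8] — inconsistent.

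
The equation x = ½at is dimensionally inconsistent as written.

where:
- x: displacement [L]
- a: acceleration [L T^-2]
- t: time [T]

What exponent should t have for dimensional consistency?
The exponent of t should be 2: x = ½at^2

The LHS x has dimensions [L]; t has dimensions [T].
As written, the RHS ½at (exponent 1 on t) has dimensions [L T^-1], which does not match.
With exponent 2, the RHS ½at^2 has dimensions [L], matching the LHS.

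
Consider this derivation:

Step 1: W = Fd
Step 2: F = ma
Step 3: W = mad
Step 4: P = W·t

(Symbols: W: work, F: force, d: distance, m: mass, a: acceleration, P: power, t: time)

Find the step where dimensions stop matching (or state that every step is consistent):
Step 4

Step 1: W = Fd → LHS [L^2 M T^-2], RHS [L^2 M T^-2] ✓
Step 2: F = ma → LHS [L M T^-2], RHS [L M T^-2] ✓
Step 3: W = mad → LHS [L^2 M T^-2], RHS [L^2 M T^-2] ✓
Step 4: P = W·t → LHS [L^2 M T^-3], RHS [L^2 M T^-1] ✗

The first dimensional inconsistency appears in step 4: P = W·t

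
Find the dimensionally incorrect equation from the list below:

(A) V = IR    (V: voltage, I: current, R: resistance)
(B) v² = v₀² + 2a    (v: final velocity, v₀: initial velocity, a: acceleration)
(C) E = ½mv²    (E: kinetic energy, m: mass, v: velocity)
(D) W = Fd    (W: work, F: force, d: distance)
(B) v² = v₀² + 2a

The equation (B) v² = v₀² + 2a is dimensionally incorrect.

LHS (v²): [L^2 T^-2]
RHS terms:
  - v₀²: [L^2 T^-2] ✓
  - 2a: [L T^-2] ✗ (does not match LHS)

The dimensions do not match. The other three equations balance.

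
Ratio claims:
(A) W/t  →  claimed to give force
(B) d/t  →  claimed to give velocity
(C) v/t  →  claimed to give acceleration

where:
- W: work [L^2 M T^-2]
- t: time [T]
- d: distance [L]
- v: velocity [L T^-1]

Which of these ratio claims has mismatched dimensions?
(A) W/t does not give force

(A) W/t: [L^2 M T^-3] ≠ force [L M T^-2] ✗
(B) d/t: [L T^-1] = velocity [L T^-1] ✓
(C) v/t: [L T^-2] = acceleration [L T^-2] ✓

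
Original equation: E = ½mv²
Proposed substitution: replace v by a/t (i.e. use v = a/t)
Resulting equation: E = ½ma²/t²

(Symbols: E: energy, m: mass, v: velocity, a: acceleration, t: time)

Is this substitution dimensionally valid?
No

[v] = [L T^-1] and [a/t] = [L T^-3]. These differ, so the substitution replaces a quantity by one of different dimensions and the result E = ½ma²/t² has LHS [L^2 M T^-2] vs RHS [L^2 M T^-6] — inconsistent.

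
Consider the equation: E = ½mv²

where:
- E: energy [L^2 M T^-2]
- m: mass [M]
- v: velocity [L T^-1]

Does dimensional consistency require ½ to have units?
No

E has dimensions [L^2 M T^-2] and mv² already has dimensions [L^2 M T^-2], so the equation balances without ½ contributing any dimensions. ½ is a pure (dimensionless) number; changing or removing it would not affect dimensional consistency.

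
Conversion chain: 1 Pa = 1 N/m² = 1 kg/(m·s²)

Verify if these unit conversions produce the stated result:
The chain is correct (no errors).

Correct: Pascal is Newton per square meter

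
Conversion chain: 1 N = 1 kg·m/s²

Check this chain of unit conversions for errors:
The chain is correct (no errors).

Correct: Newton is defined as kg·m/s²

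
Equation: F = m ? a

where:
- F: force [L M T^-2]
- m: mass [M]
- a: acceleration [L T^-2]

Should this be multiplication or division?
multiplication (×): F = m × a

F [L M T^-2]; m [M]; a [L T^-2].
m × a → [L M T^-2] ✓
m ÷ a → [L^-1 M T^2] ✗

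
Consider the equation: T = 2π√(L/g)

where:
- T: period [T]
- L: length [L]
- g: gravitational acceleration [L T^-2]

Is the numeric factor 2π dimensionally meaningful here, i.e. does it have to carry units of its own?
No

T has dimensions [T] and √(L/g) already has dimensions [T], so the equation balances without 2π contributing any dimensions. 2π is a pure (dimensionless) number; changing or removing it would not affect dimensional consistency.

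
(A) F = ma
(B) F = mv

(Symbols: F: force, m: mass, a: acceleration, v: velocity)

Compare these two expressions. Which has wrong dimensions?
(B)

(A) F = ma: LHS [L M T^-2], RHS [L M T^-2] ✓
(B) F = mv: LHS [L M T^-2], RHS [L M T^-1] ✗

Expression (B) F = mv is dimensionally incorrect.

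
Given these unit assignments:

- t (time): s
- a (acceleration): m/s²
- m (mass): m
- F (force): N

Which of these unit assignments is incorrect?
m

The variable m (mass) should have units kg, not m.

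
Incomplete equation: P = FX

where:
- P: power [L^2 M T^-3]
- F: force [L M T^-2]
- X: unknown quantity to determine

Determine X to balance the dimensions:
X = v (velocity), dimensions [L T^-1]

P has dimensions [L^2 M T^-3]; the rest of the RHS (F) has dimensions [L M T^-2].
So X must have dimensions [L T^-1] — X = v (velocity).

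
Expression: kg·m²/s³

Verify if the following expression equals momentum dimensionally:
No

The expression kg·m²/s³ has dimensions [L^2 M T^-3], but momentum has dimensions [L M T^-1].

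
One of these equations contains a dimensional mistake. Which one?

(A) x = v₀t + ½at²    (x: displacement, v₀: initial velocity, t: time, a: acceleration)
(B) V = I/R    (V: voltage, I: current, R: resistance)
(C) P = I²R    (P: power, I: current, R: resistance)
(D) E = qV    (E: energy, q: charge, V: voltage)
(B) V = I/R

The equation (B) V = I/R is dimensionally incorrect.

LHS (V): [I^-1 L^2 M T^-3]
RHS (I/R): [I^3 L^-2 M^-1 T^3] ✗

The dimensions do not match. The other three equations balance.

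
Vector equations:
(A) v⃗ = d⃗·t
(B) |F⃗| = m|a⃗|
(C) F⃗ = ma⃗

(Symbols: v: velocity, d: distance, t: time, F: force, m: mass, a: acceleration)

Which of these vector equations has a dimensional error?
(A) v⃗ = d⃗·t

(A) v⃗ = d⃗·t: LHS [L T^-1], RHS [L T] ✗ — velocity is displacement per time; should be d⃗/t
(B) |F⃗| = m|a⃗|: LHS [L M T^-2], RHS [L M T^-2] ✓ — magnitudes of vectors are scalars
(C) F⃗ = ma⃗: LHS [L M T^-2], RHS [L M T^-2] ✓ — Force and acceleration are vectors, mass is a scalar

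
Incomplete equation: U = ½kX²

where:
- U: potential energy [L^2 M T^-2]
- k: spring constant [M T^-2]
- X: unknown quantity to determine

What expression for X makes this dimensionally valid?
X = x (displacement), dimensions [L]

U has dimensions [L^2 M T^-2]; the rest of the RHS (½k) has dimensions [M T^-2].
So X² must have dimensions [L^2], i.e. X has dimensions [L] — X = x (displacement).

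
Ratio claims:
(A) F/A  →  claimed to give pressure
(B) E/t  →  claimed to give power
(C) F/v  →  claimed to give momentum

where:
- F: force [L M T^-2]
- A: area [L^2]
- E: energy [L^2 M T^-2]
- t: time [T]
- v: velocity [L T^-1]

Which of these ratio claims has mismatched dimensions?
(C) F/v does not give momentum

(A) F/A: [L^-1 M T^-2] = pressure [L^-1 M T^-2] ✓
(B) E/t: [L^2 M T^-3] = power [L^2 M T^-3] ✓
(C) F/v: [M T^-1] ≠ momentum [L M T^-1] ✗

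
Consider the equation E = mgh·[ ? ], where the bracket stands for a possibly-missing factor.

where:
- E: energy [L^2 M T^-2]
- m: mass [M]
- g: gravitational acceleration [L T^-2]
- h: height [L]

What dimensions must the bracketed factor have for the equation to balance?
Nothing is missing — the bracketed factor must be dimensionless.

E has dimensions [L^2 M T^-2] and mgh already has dimensions [L^2 M T^-2], so E = mgh is dimensionally complete.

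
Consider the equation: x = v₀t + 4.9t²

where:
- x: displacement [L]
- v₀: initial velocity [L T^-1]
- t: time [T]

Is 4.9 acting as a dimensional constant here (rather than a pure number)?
Yes

x has dimensions [L], while t² alone has dimensions [T^2]. For the equation to balance, the factor 4.9 must carry dimensions [L T^-2] — it is a dimensional constant (a numerical value of a physical quantity with its units suppressed), not a pure number.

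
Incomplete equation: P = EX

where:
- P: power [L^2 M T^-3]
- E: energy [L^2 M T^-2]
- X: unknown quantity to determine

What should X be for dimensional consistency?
X = f (inverse time / frequency (1/t)), dimensions [T^-1]

P has dimensions [L^2 M T^-3]; the rest of the RHS (E) has dimensions [L^2 M T^-2].
So X must have dimensions [T^-1] — X = f (inverse time / frequency (1/t)).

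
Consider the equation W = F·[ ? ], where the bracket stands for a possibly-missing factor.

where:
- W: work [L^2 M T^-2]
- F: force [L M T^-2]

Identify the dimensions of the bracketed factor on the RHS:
[L] — length (e.g. a distance d)

W has dimensions [L^2 M T^-2]; F has dimensions [L M T^-2].
The bracketed factor must supply [L^2 M T^-2] / [L M T^-2] = [L].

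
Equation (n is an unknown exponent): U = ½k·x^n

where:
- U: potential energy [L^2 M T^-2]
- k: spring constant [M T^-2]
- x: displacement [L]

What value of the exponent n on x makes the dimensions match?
n = 2

U has dimensions [L^2 M T^-2]; x has dimensions [L].
The rest of the RHS has dimensions [M T^-2], so x^n must supply [L^2].
With n = 2: ½k·x^2 has dimensions [L^2 M T^-2], matching the LHS ✓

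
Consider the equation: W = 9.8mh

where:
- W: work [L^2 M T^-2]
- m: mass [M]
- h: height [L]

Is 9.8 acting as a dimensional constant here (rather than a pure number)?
Yes

W has dimensions [L^2 M T^-2], while mh alone has dimensions [L M]. For the equation to balance, the factor 9.8 must carry dimensions [L T^-2] — it is a dimensional constant (a numerical value of a physical quantity with its units suppressed), not a pure number.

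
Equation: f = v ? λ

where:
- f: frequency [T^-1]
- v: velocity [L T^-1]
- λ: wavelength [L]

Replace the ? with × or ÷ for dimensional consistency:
division (÷): f = v ÷ λ

f [T^-1]; v [L T^-1]; λ [L].
v × λ → [L^2 T^-1] ✗
v ÷ λ → [T^-1] ✓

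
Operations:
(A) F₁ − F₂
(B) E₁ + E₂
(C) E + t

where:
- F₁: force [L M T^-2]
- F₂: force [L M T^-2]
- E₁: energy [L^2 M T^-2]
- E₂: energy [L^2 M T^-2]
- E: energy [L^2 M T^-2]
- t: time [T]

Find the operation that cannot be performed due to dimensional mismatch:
(C) E + t

(A) F₁ − F₂: F₁ [L M T^-2] and F₂ [L M T^-2] — same dimensions ✓
(B) E₁ + E₂: E₁ [L^2 M T^-2] and E₂ [L^2 M T^-2] — same dimensions ✓
(C) E + t: E [L^2 M T^-2] and t [T] — different dimensions cannot be added/subtracted ✗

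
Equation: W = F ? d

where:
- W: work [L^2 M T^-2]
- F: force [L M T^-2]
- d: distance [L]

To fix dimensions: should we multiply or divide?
multiplication (×): W = F × d

W [L^2 M T^-2]; F [L M T^-2]; d [L].
F × d → [L^2 M T^-2] ✓
F ÷ d → [M T^-2] ✗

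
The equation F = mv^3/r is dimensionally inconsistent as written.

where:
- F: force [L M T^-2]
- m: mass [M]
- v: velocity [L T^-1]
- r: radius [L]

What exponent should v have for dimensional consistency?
The exponent of v should be 2: F = mv^2/r

The LHS F has dimensions [L M T^-2]; v has dimensions [L T^-1].
As written, the RHS mv^3/r (exponent 3 on v) has dimensions [L^2 M T^-3], which does not match.
With exponent 2, the RHS mv^2/r has dimensions [L M T^-2], matching the LHS.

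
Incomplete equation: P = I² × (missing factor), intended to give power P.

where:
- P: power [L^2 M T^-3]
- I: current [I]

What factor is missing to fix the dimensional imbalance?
R (resistance), dimensions [I^-2 L^2 M T^-3]

P has dimensions [L^2 M T^-3] and I² has dimensions [I^2].
The missing factor must have dimensions [L^2 M T^-3] / [I^2] = [I^-2 L^2 M T^-3], i.e. resistance (R).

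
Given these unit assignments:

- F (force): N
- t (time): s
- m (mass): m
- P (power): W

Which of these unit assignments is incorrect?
m

The variable m (mass) should have units kg, not m.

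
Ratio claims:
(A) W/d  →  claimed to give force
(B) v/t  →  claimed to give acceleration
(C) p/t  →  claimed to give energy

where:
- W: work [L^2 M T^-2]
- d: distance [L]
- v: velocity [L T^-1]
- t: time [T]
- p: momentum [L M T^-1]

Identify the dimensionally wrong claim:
(C) p/t does not give energy

(A) W/d: [L M T^-2] = force [L M T^-2] ✓
(B) v/t: [L T^-2] = acceleration [L T^-2] ✓
(C) p/t: [L M T^-2] ≠ energy [L^2 M T^-2] ✗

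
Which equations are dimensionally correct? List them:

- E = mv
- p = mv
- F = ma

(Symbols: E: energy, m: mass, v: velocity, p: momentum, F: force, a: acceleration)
Dimensionally correct: p = mv, F = ma
Dimensionally incorrect: E = mv
Ordered (correct first, then incorrect): p = mv, F = ma, E = mv

- E = mv: LHS [L^2 M T^-2], RHS [L M T^-1] → incorrect ✗
- p = mv: LHS [L M T^-1], RHS [L M T^-1] → correct ✓
- F = ma: LHS [L M T^-2], RHS [L M T^-2] → correct ✓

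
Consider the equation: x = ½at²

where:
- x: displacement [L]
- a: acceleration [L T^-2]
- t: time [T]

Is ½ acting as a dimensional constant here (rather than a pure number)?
No

x has dimensions [L] and at² already has dimensions [L], so the equation balances without ½ contributing any dimensions. ½ is a pure (dimensionless) number; changing or removing it would not affect dimensional consistency.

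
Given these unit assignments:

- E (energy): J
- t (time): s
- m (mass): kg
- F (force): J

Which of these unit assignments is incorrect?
F

The variable F (force) should have units N, not J.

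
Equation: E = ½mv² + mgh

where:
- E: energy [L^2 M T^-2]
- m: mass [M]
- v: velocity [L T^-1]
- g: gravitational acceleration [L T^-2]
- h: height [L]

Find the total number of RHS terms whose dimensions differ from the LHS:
0

LHS E: [L^2 M T^-2]
- ½mv²: [L^2 M T^-2] ✓
- mgh: [L^2 M T^-2] ✓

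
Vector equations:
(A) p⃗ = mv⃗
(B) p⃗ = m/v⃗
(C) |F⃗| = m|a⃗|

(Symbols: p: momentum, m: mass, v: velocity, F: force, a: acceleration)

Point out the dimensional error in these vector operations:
(B) p⃗ = m/v⃗

(A) p⃗ = mv⃗: LHS [L M T^-1], RHS [L M T^-1] ✓ — mass (scalar) times velocity (vector)
(B) p⃗ = m/v⃗: LHS [L M T^-1], RHS [L^-1 M T] ✗ — momentum is mass times velocity; should be mv⃗ (and division by a vector is undefined)
(C) |F⃗| = m|a⃗|: LHS [L M T^-2], RHS [L M T^-2] ✓ — magnitudes of vectors are scalars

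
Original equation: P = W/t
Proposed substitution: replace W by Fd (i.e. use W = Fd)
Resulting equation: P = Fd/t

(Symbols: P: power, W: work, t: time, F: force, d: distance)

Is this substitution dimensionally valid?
Yes

[W] = [L^2 M T^-2] and [Fd] = [L^2 M T^-2]. These match, so the substitution replaces a quantity by one of the same dimensions and the result P = Fd/t has LHS [L^2 M T^-3] vs RHS [L^2 M T^-3] — still consistent.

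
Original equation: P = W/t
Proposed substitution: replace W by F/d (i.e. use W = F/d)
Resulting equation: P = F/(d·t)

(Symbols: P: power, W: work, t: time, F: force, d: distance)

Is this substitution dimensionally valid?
No

[W] = [L^2 M T^-2] and [F/d] = [M T^-2]. These differ, so the substitution replaces a quantity by one of different dimensions and the result P = F/(d·t) has LHS [L^2 M T^-3] vs RHS [M T^-3] — inconsistent.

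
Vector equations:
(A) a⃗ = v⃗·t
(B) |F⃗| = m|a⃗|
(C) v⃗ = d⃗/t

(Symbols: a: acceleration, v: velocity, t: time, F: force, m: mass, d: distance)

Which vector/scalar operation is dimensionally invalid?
(A) a⃗ = v⃗·t

(A) a⃗ = v⃗·t: LHS [L T^-2], RHS [L] ✗ — acceleration is velocity per time; should be v⃗/t
(B) |F⃗| = m|a⃗|: LHS [L M T^-2], RHS [L M T^-2] ✓ — magnitudes of vectors are scalars
(C) v⃗ = d⃗/t: LHS [L T^-1], RHS [L T^-1] ✓ — displacement (vector) divided by time (scalar)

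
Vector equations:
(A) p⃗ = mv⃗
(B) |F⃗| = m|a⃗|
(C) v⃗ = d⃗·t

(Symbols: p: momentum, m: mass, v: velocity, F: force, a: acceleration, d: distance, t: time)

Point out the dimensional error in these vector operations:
(C) v⃗ = d⃗·t

(A) p⃗ = mv⃗: LHS [L M T^-1], RHS [L M T^-1] ✓ — mass (scalar) times velocity (vector)
(B) |F⃗| = m|a⃗|: LHS [L M T^-2], RHS [L M T^-2] ✓ — magnitudes of vectors are scalars
(C) v⃗ = d⃗·t: LHS [L T^-1], RHS [L T] ✗ — velocity is displacement per time; should be d⃗/t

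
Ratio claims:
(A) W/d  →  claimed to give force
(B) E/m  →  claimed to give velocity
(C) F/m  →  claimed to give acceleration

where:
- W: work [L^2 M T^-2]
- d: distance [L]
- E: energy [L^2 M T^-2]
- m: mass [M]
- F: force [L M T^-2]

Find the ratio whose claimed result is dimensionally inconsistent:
(B) E/m does not give velocity

(A) W/d: [L M T^-2] = force [L M T^-2] ✓
(B) E/m: [L^2 T^-2] ≠ velocity [L T^-1] ✗
(C) F/m: [L T^-2] = acceleration [L T^-2] ✓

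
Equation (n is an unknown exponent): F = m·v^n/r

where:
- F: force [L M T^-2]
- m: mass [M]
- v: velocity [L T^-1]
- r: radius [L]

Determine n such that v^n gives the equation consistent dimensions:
n = 2

F has dimensions [L M T^-2]; v has dimensions [L T^-1].
The rest of the RHS has dimensions [L^-1 M], so v^n must supply [L^2 T^-2].
With n = 2: m·v^2/r has dimensions [L M T^-2], matching the LHS ✓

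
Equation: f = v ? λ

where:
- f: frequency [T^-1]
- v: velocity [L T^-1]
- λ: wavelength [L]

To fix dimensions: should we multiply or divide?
division (÷): f = v ÷ λ

f [T^-1]; v [L T^-1]; λ [L].
v × λ → [L^2 T^-1] ✗
v ÷ λ → [T^-1] ✓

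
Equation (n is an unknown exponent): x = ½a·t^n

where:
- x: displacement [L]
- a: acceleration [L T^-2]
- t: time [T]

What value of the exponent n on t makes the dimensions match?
n = 2

x has dimensions [L]; t has dimensions [T].
The rest of the RHS has dimensions [L T^-2], so t^n must supply [T^2].
With n = 2: ½a·t^2 has dimensions [L], matching the LHS ✓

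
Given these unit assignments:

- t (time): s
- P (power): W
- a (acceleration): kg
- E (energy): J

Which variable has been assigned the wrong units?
a

The variable a (acceleration) should have units m/s², not kg.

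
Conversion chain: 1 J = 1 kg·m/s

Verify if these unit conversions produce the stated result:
The chain is incorrect (it contains an error).

Incorrect: Joule is kg·m²/s², not kg·m/s (that is momentum)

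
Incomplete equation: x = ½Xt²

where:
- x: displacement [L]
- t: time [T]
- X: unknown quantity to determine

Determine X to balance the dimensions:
X = a (acceleration), dimensions [L T^-2]

x has dimensions [L]; the rest of the RHS (½ t²) has dimensions [T^2].
So X must have dimensions [L T^-2] — X = a (acceleration).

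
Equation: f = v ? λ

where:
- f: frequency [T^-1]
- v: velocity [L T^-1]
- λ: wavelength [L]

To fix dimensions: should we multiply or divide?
division (÷): f = v ÷ λ

f [T^-1]; v [L T^-1]; λ [L].
v × λ → [L^2 T^-1] ✗
v ÷ λ → [T^-1] ✓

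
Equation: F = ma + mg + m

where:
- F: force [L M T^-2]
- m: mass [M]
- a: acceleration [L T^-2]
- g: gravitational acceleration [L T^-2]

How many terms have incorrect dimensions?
1

LHS F: [L M T^-2]
- ma: [L M T^-2] ✓
- mg: [L M T^-2] ✓
- m: [M] ✗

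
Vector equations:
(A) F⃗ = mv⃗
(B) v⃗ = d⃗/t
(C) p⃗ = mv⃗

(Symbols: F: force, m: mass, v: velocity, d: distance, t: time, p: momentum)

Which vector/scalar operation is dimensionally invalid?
(A) F⃗ = mv⃗

(A) F⃗ = mv⃗: LHS [L M T^-2], RHS [L M T^-1] ✗ — mass times velocity is momentum, not force; should be ma⃗
(B) v⃗ = d⃗/t: LHS [L T^-1], RHS [L T^-1] ✓ — displacement (vector) divided by time (scalar)
(C) p⃗ = mv⃗: LHS [L M T^-1], RHS [L M T^-1] ✓ — mass (scalar) times velocity (vector)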